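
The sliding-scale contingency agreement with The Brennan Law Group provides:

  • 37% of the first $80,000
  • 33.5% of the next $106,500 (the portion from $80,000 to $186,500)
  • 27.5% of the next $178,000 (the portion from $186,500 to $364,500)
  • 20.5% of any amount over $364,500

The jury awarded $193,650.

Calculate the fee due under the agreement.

$67,243.75

First $80,000 at 37% = $29,600.00
Next $106,500 at 33.5% = $35,677.50
Remaining $7,150 at 27.5% = $1,966.25
Fee: $29,600.00 + $35,677.50 + $1,966.25 = $67,243.75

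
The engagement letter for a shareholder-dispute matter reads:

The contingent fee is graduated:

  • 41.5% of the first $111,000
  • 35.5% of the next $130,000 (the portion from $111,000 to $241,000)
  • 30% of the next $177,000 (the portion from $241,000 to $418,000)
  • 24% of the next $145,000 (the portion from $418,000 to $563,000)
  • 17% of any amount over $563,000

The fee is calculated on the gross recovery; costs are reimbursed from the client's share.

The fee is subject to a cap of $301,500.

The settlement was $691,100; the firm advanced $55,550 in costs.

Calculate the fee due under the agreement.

Fee base is the gross recovery, $691,100; costs are reimbursed separately.
First $111,000 at 41.5% = $46,065.00
Next $130,000 at 35.5% = $46,150.00
Next $177,000 at 30% = $53,100.00
Next $145,000 at 24% = $34,800.00
Remaining $128,100 at 17% = $21,777.00
Fee: $46,065.00 + $46,150.00 + $53,100.00 + $34,800.00 + $21,777.00 = $201,892.00
$201,892.00 is under the $301,500 cap.

$201,892.00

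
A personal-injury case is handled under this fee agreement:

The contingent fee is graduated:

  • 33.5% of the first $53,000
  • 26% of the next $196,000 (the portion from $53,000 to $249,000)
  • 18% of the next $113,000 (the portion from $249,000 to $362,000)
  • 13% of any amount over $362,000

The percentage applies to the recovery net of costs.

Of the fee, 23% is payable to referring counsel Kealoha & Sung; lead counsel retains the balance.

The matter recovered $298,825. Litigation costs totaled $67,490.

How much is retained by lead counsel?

Fee base (net of costs): $298,825 − $67,490 = $231,335
First $53,000 at 33.5% = $17,755.00
Remaining $178,335 at 26% = $46,367.10
Fee: $17,755.00 + $46,367.10 = $64,122.10
Referral share: 23% of $64,122.10 = $14,748.08; lead counsel retains $64,122.10 − $14,748.08 = $49,374.02.

$49,374.02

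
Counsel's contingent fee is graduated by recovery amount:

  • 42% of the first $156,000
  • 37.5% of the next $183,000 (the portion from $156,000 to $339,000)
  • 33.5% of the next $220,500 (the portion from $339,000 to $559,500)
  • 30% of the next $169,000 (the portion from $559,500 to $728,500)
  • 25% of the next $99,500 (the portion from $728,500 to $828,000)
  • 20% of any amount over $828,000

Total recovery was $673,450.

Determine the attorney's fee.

$242,197.50

First $156,000 at 42% = $65,520.00
Next $183,000 at 37.5% = $68,625.00
Next $220,500 at 33.5% = $73,867.50
Remaining $113,950 at 30% = $34,185.00
Fee: $65,520.00 + $68,625.00 + $73,867.50 + $34,185.00 = $242,197.50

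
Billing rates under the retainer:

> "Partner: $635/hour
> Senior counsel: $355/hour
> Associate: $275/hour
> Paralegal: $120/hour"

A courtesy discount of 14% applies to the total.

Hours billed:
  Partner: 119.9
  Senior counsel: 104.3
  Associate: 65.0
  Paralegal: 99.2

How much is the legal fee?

Partner: 119.9 × $635 = $76,136.50
Senior counsel: 104.3 × $355 = $37,026.50
Associate: 65.0 × $275 = $17,875.00
Paralegal: 99.2 × $120 = $11,904.00
Subtotal: $142,942.00
Less 14% discount: −$20,011.88
Total: $142,942.00 − $20,011.88 = $122,930.12

$122,930.12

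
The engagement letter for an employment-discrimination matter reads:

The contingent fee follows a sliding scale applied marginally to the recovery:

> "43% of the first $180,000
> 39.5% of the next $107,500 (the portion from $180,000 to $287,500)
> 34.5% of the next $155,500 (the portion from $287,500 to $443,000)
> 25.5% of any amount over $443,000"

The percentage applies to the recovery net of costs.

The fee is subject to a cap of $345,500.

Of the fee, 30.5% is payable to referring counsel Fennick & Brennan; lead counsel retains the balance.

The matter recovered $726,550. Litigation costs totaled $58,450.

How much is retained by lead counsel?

Fee base (net of costs): $726,550 − $58,450 = $668,100
First $180,000 at 43% = $77,400.00
Next $107,500 at 39.5% = $42,462.50
Next $155,500 at 34.5% = $53,647.50
Remaining $225,100 at 25.5% = $57,400.50
Fee: $77,400.00 + $42,462.50 + $53,647.50 + $57,400.50 = $230,910.50
$230,910.50 is under the $345,500 cap.
Referral share: 30.5% of $230,910.50 = $70,427.70; lead counsel retains $230,910.50 − $70,427.70 = $160,482.80.

$160,482.80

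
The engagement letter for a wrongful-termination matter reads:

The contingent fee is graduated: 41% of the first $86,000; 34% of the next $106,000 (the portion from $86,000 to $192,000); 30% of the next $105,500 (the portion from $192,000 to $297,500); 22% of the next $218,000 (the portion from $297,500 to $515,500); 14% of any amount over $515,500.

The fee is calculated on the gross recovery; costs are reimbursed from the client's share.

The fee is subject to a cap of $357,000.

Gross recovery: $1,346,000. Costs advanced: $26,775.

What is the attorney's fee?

Fee base is the gross recovery, $1,346,000; costs are reimbursed separately.
First $86,000 at 41% = $35,260.00
Next $106,000 at 34% = $36,040.00
Next $105,500 at 30% = $31,650.00
Next $218,000 at 22% = $47,960.00
Remaining $830,500 at 14% = $116,270.00
Fee: $35,260.00 + $36,040.00 + $31,650.00 + $47,960.00 + $116,270.00 = $267,180.00
$267,180.00 is under the $357,000 cap.

$267,180.00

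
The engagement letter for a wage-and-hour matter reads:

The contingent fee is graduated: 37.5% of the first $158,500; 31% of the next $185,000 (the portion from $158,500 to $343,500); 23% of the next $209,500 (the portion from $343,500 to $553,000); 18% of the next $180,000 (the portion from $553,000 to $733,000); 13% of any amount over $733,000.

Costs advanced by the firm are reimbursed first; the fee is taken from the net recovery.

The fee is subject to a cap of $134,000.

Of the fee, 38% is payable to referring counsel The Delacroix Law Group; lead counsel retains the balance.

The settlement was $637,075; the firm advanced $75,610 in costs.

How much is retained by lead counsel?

$83,080.00

Fee base (net of costs): $637,075 − $75,610 = $561,465
First $158,500 at 37.5% = $59,437.50
Next $185,000 at 31% = $57,350.00
Next $209,500 at 23% = $48,185.00
Remaining $8,465 at 18% = $1,523.70
Fee: $59,437.50 + $57,350.00 + $48,185.00 + $1,523.70 = $166,496.20
$166,496.20 exceeds the $134,000 cap, so the fee is capped at $134,000.00.
Referral share: 38% of $134,000.00 = $50,920.00; lead counsel retains $134,000.00 − $50,920.00 = $83,080.00.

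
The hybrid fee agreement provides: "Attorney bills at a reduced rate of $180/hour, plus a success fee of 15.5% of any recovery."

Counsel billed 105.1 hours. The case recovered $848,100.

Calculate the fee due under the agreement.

$150,373.50

Hourly: 105.1 × $180 = $18,918.00
Success fee: 15.5% of $848,100 = $131,455.50
Total: $18,918.00 + $131,455.50 = $150,373.50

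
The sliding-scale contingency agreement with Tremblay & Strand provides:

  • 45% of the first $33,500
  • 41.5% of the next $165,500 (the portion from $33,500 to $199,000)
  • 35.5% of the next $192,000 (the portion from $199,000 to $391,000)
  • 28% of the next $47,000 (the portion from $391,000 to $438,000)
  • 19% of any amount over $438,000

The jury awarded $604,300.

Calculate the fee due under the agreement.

First $33,500 at 45% = $15,075.00
Next $165,500 at 41.5% = $68,682.50
Next $192,000 at 35.5% = $68,160.00
Next $47,000 at 28% = $13,160.00
Remaining $166,300 at 19% = $31,597.00
Fee: $15,075.00 + $68,682.50 + $68,160.00 + $13,160.00 + $31,597.00 = $196,674.50

$196,674.50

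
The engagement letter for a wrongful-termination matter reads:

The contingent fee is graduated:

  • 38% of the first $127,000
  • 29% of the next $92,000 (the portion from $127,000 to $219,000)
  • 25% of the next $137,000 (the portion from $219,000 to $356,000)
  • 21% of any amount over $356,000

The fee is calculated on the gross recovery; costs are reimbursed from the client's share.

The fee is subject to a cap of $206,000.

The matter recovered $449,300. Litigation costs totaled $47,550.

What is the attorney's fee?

Fee base is the gross recovery, $449,300; costs are reimbursed separately.
First $127,000 at 38% = $48,260.00
Next $92,000 at 29% = $26,680.00
Next $137,000 at 25% = $34,250.00
Remaining $93,300 at 21% = $19,593.00
Fee: $48,260.00 + $26,680.00 + $34,250.00 + $19,593.00 = $128,783.00
$128,783.00 is under the $206,000 cap.

$128,783.00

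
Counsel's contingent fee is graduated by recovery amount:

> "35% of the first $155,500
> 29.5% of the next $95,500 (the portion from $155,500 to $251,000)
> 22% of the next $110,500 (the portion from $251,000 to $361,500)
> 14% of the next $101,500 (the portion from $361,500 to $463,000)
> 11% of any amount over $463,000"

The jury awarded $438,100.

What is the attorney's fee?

$117,631.50

First $155,500 at 35% = $54,425.00
Next $95,500 at 29.5% = $28,172.50
Next $110,500 at 22% = $24,310.00
Remaining $76,600 at 14% = $10,724.00
Fee: $54,425.00 + $28,172.50 + $24,310.00 + $10,724.00 = $117,631.50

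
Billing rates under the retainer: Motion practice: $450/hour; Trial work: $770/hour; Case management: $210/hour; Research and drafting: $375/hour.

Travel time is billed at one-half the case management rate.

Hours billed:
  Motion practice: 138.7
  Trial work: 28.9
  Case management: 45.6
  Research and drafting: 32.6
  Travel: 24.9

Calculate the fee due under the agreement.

Motion practice: 138.7 × $450 = $62,415.00
Trial work: 28.9 × $770 = $22,253.00
Case management: 45.6 × $210 = $9,576.00
Research and drafting: 32.6 × $375 = $12,225.00
Subtotal: $62,415.00 + $22,253.00 + $9,576.00 + $12,225.00 = $106,469.00
Travel: 24.9 × ($210 ÷ 2) = 24.9 × $105.00 = $2,614.50
Total: $106,469.00 + $2,614.50 = $109,083.50

$109,083.50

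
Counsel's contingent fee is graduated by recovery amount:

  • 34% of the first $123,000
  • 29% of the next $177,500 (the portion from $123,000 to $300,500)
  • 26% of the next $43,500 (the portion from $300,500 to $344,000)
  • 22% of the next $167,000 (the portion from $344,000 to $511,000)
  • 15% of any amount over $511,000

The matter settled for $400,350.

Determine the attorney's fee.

$117,002.00

First $123,000 at 34% = $41,820.00
Next $177,500 at 29% = $51,475.00
Next $43,500 at 26% = $11,310.00
Remaining $56,350 at 22% = $12,397.00
Fee: $41,820.00 + $51,475.00 + $11,310.00 + $12,397.00 = $117,002.00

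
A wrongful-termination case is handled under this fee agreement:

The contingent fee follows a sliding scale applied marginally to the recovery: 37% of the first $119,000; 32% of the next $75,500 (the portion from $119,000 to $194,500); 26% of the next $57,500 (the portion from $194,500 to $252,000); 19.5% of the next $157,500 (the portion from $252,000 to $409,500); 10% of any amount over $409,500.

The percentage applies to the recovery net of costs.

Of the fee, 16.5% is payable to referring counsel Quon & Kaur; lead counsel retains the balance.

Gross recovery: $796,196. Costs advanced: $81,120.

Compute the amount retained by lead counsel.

Fee base (net of costs): $796,196 − $81,120 = $715,076
First $119,000 at 37% = $44,030.00
Next $75,500 at 32% = $24,160.00
Next $57,500 at 26% = $14,950.00
Next $157,500 at 19.5% = $30,712.50
Remaining $305,576 at 10% = $30,557.60
Fee: $44,030.00 + $24,160.00 + $14,950.00 + $30,712.50 + $30,557.60 = $144,410.10
Referral share: 16.5% of $144,410.10 = $23,827.67; lead counsel retains $144,410.10 − $23,827.67 = $120,582.43.

$120,582.43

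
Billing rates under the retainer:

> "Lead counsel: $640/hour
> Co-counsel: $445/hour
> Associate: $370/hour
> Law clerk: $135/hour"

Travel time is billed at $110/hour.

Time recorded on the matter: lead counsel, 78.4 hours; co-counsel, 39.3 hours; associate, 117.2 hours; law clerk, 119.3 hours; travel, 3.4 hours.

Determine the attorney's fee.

Lead counsel: 78.4 × $640 = $50,176.00
Co-counsel: 39.3 × $445 = $17,488.50
Associate: 117.2 × $370 = $43,364.00
Law clerk: 119.3 × $135 = $16,105.50
Subtotal: $50,176.00 + $17,488.50 + $43,364.00 + $16,105.50 = $127,134.00
Travel: 3.4 × $110 = $374.00
Total: $127,134.00 + $374.00 = $127,508.00

$127,508.00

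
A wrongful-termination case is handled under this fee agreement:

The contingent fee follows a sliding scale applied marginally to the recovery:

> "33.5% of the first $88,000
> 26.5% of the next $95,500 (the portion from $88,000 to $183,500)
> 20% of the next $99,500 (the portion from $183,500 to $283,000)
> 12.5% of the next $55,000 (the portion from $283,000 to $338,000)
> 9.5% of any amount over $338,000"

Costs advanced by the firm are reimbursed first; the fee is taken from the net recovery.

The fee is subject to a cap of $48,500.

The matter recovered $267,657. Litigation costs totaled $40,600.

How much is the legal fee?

Fee base (net of costs): $267,657 − $40,600 = $227,057
First $88,000 at 33.5% = $29,480.00
Next $95,500 at 26.5% = $25,307.50
Remaining $43,557 at 20% = $8,711.40
Fee: $29,480.00 + $25,307.50 + $8,711.40 = $63,498.90
$63,498.90 exceeds the $48,500 cap, so the fee is capped at $48,500.00.

$48,500.00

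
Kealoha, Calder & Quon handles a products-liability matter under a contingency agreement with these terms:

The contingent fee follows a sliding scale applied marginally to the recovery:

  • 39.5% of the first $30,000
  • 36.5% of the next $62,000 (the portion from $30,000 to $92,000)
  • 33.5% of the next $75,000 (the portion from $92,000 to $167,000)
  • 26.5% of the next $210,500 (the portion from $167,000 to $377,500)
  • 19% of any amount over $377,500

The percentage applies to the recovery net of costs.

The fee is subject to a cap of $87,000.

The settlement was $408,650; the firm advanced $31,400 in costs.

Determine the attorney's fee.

Fee base (net of costs): $408,650 − $31,400 = $377,250
First $30,000 at 39.5% = $11,850.00
Next $62,000 at 36.5% = $22,630.00
Next $75,000 at 33.5% = $25,125.00
Remaining $210,250 at 26.5% = $55,716.25
Fee: $11,850.00 + $22,630.00 + $25,125.00 + $55,716.25 = $115,321.25
$115,321.25 exceeds the $87,000 cap, so the fee is capped at $87,000.00.

$87,000.00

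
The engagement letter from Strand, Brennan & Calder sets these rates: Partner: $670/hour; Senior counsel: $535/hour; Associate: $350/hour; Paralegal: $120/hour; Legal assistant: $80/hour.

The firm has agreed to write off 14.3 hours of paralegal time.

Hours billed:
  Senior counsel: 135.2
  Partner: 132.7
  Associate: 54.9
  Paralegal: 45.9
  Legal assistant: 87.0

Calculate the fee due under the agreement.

$191,208.00

Partner: 132.7 × $670 = $88,909.00
Senior counsel: 135.2 × $535 = $72,332.00
Associate: 54.9 × $350 = $19,215.00
Paralegal: 45.9 × $120 = $5,508.00
Legal assistant: 87.0 × $80 = $6,960.00
Subtotal: $192,924.00
Write-off: 14.3 × $120 = $1,716.00
Total: $192,924.00 − $1,716.00 = $191,208.00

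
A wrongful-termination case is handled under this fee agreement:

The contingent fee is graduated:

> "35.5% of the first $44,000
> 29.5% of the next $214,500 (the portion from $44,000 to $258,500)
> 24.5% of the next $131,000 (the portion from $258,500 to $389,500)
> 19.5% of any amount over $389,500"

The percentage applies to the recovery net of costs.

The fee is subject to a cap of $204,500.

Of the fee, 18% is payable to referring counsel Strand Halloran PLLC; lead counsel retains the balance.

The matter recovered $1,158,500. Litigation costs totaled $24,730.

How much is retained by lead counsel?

Fee base (net of costs): $1,158,500 − $24,730 = $1,133,770
First $44,000 at 35.5% = $15,620.00
Next $214,500 at 29.5% = $63,277.50
Next $131,000 at 24.5% = $32,095.00
Remaining $744,270 at 19.5% = $145,132.65
Fee: $15,620.00 + $63,277.50 + $32,095.00 + $145,132.65 = $256,125.15
$256,125.15 exceeds the $204,500 cap, so the fee is capped at $204,500.00.
Referral share: 18% of $204,500.00 = $36,810.00; lead counsel retains $204,500.00 − $36,810.00 = $167,690.00.

$167,690.00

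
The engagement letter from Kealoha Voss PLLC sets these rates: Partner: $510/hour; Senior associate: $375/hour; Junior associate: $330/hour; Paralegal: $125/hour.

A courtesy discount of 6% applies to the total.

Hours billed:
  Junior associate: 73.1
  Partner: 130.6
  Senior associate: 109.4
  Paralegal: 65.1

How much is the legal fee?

Partner: 130.6 × $510 = $66,606.00
Senior associate: 109.4 × $375 = $41,025.00
Junior associate: 73.1 × $330 = $24,123.00
Paralegal: 65.1 × $125 = $8,137.50
Subtotal: $139,891.50
Less 6% discount: −$8,393.49
Total: $139,891.50 − $8,393.49 = $131,498.01

$131,498.01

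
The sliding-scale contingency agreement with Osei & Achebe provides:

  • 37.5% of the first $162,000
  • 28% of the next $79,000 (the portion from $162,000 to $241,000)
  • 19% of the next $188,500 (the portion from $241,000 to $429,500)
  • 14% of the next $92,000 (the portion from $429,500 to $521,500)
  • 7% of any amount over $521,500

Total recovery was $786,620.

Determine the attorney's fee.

$150,123.40

First $162,000 at 37.5% = $60,750.00
Next $79,000 at 28% = $22,120.00
Next $188,500 at 19% = $35,815.00
Next $92,000 at 14% = $12,880.00
Remaining $265,120 at 7% = $18,558.40
Fee: $60,750.00 + $22,120.00 + $35,815.00 + $12,880.00 + $18,558.40 = $150,123.40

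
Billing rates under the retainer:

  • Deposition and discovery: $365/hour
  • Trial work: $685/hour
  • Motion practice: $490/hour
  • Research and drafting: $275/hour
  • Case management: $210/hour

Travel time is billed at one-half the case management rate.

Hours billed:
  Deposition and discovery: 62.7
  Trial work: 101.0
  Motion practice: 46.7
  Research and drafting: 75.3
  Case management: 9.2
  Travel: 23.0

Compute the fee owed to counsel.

Deposition and discovery: 62.7 × $365 = $22,885.50
Trial work: 101.0 × $685 = $69,185.00
Motion practice: 46.7 × $490 = $22,883.00
Research and drafting: 75.3 × $275 = $20,707.50
Case management: 9.2 × $210 = $1,932.00
Subtotal: $22,885.50 + $69,185.00 + $22,883.00 + $20,707.50 + $1,932.00 = $137,593.00
Travel: 23.0 × ($210 ÷ 2) = 23.0 × $105.00 = $2,415.00
Total: $137,593.00 + $2,415.00 = $140,008.00

$140,008.00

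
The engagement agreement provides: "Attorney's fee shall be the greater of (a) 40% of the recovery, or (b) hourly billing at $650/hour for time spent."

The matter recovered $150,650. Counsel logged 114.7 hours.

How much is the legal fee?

$74,555.00

(a) 40% of $150,650 = $60,260.00
(b) 114.7 × $650 = $74,555.00
The greater is (b): $74,555.00.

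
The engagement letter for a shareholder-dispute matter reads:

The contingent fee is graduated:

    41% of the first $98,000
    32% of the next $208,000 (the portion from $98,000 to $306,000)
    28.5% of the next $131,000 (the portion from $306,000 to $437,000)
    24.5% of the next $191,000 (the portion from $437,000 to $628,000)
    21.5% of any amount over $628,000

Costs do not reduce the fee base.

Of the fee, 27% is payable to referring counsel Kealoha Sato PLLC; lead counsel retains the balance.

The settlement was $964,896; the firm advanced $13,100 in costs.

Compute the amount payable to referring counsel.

Fee base is the gross recovery, $964,896; costs are reimbursed separately.
First $98,000 at 41% = $40,180.00
Next $208,000 at 32% = $66,560.00
Next $131,000 at 28.5% = $37,335.00
Next $191,000 at 24.5% = $46,795.00
Remaining $336,896 at 21.5% = $72,432.64
Fee: $40,180.00 + $66,560.00 + $37,335.00 + $46,795.00 + $72,432.64 = $263,302.64
Referral share: 27% of $263,302.64 = $71,091.71; lead counsel retains $263,302.64 − $71,091.71 = $192,210.93.

$71,091.71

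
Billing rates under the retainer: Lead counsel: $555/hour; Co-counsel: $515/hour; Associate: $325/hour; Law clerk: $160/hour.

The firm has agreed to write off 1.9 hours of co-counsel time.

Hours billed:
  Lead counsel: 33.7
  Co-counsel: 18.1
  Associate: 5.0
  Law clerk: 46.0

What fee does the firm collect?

Lead counsel: 33.7 × $555 = $18,703.50
Co-counsel: 18.1 × $515 = $9,321.50
Associate: 5.0 × $325 = $1,625.00
Law clerk: 46.0 × $160 = $7,360.00
Subtotal: $37,010.00
Write-off: 1.9 × $515 = $978.50
Total: $37,010.00 − $978.50 = $36,031.50

$36,031.50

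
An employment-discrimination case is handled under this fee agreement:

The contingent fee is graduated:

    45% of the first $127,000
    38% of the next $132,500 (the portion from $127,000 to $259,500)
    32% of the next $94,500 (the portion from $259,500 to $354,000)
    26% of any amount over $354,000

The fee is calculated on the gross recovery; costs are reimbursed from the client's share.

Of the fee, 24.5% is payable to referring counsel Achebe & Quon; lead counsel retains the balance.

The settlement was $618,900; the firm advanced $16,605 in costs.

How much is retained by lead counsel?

Fee base is the gross recovery, $618,900; costs are reimbursed separately.
First $127,000 at 45% = $57,150.00
Next $132,500 at 38% = $50,350.00
Next $94,500 at 32% = $30,240.00
Remaining $264,900 at 26% = $68,874.00
Fee: $57,150.00 + $50,350.00 + $30,240.00 + $68,874.00 = $206,614.00
Referral share: 24.5% of $206,614.00 = $50,620.43; lead counsel retains $206,614.00 − $50,620.43 = $155,993.57.

$155,993.57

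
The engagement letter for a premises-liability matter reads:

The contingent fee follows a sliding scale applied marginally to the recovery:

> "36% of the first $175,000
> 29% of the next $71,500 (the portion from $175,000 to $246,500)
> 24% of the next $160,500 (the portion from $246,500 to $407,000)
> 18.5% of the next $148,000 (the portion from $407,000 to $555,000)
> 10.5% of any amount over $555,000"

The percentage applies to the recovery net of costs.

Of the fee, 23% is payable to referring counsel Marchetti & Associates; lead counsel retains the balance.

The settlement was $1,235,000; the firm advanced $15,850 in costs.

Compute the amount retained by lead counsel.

$168,915.48

Fee base (net of costs): $1,235,000 − $15,850 = $1,219,150
First $175,000 at 36% = $63,000.00
Next $71,500 at 29% = $20,735.00
Next $160,500 at 24% = $38,520.00
Next $148,000 at 18.5% = $27,380.00
Remaining $664,150 at 10.5% = $69,735.75
Fee: $63,000.00 + $20,735.00 + $38,520.00 + $27,380.00 + $69,735.75 = $219,370.75
Referral share: 23% of $219,370.75 = $50,455.27; lead counsel retains $219,370.75 − $50,455.27 = $168,915.48.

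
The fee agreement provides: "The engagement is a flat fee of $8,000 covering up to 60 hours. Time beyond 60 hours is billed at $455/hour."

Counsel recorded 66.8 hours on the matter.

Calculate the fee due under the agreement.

Flat fee: $8,000.00
Excess hours: 66.8 − 60 = 6.8
Overrun: 6.8 × $455 = $3,094.00
Total: $8,000.00 + $3,094.00 = $11,094.00

$11,094.00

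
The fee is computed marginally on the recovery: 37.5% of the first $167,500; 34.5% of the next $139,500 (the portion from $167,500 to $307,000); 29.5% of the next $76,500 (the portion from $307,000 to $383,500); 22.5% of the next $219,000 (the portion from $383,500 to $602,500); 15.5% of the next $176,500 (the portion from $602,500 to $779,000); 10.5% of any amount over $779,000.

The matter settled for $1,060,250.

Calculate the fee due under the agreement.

First $167,500 at 37.5% = $62,812.50
Next $139,500 at 34.5% = $48,127.50
Next $76,500 at 29.5% = $22,567.50
Next $219,000 at 22.5% = $49,275.00
Next $176,500 at 15.5% = $27,357.50
Remaining $281,250 at 10.5% = $29,531.25
Fee: $62,812.50 + $48,127.50 + $22,567.50 + $49,275.00 + $27,357.50 + $29,531.25 = $239,671.25

$239,671.25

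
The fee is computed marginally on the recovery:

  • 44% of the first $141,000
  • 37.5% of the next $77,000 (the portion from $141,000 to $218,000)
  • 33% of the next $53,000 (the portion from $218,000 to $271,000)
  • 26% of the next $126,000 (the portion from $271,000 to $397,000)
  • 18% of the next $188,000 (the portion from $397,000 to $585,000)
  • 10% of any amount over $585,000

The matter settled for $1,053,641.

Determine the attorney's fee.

$221,869.10

First $141,000 at 44% = $62,040.00
Next $77,000 at 37.5% = $28,875.00
Next $53,000 at 33% = $17,490.00
Next $126,000 at 26% = $32,760.00
Next $188,000 at 18% = $33,840.00
Remaining $468,641 at 10% = $46,864.10
Fee: $62,040.00 + $28,875.00 + $17,490.00 + $32,760.00 + $33,840.00 + $46,864.10 = $221,869.10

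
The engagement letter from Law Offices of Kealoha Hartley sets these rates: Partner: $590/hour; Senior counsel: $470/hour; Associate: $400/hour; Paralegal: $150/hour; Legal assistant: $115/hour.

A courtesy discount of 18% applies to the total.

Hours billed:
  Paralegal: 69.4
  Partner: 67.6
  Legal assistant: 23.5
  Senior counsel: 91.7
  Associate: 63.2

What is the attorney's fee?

$99,527.91

Partner: 67.6 × $590 = $39,884.00
Senior counsel: 91.7 × $470 = $43,099.00
Associate: 63.2 × $400 = $25,280.00
Paralegal: 69.4 × $150 = $10,410.00
Legal assistant: 23.5 × $115 = $2,702.50
Subtotal: $121,375.50
Less 18% discount: −$21,847.59
Total: $121,375.50 − $21,847.59 = $99,527.91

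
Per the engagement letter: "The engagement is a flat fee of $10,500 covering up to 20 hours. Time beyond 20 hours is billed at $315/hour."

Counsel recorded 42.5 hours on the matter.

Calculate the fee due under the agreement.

$17,587.50

Flat fee: $10,500.00
Excess hours: 42.5 − 20 = 22.5
Overrun: 22.5 × $315 = $7,087.50
Total: $10,500.00 + $7,087.50 = $17,587.50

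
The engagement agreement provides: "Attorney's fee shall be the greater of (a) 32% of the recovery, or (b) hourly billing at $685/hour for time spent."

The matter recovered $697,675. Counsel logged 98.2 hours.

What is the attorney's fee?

(a) 32% of $697,675 = $223,256.00
(b) 98.2 × $685 = $67,267.00
The greater is (a): $223,256.00.

$223,256.00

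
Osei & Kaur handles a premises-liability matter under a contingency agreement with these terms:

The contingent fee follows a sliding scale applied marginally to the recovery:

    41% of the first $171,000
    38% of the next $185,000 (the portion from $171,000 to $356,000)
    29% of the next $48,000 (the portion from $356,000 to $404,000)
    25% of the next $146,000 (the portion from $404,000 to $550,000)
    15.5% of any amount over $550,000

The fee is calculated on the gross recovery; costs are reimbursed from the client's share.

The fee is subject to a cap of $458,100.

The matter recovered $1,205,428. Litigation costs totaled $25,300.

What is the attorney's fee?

Fee base is the gross recovery, $1,205,428; costs are reimbursed separately.
First $171,000 at 41% = $70,110.00
Next $185,000 at 38% = $70,300.00
Next $48,000 at 29% = $13,920.00
Next $146,000 at 25% = $36,500.00
Remaining $655,428 at 15.5% = $101,591.34
Fee: $70,110.00 + $70,300.00 + $13,920.00 + $36,500.00 + $101,591.34 = $292,421.34
$292,421.34 is under the $458,100 cap.

$292,421.34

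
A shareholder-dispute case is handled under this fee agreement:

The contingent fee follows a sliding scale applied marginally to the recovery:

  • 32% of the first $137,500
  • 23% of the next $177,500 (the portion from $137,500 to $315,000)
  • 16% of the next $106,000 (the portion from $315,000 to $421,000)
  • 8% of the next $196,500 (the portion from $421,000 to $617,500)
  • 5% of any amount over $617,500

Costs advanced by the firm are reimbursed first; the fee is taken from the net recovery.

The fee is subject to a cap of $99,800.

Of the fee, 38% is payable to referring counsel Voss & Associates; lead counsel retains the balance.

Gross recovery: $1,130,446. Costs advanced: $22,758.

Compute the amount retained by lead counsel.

$61,876.00

Fee base (net of costs): $1,130,446 − $22,758 = $1,107,688
First $137,500 at 32% = $44,000.00
Next $177,500 at 23% = $40,825.00
Next $106,000 at 16% = $16,960.00
Next $196,500 at 8% = $15,720.00
Remaining $490,188 at 5% = $24,509.40
Fee: $44,000.00 + $40,825.00 + $16,960.00 + $15,720.00 + $24,509.40 = $142,014.40
$142,014.40 exceeds the $99,800 cap, so the fee is capped at $99,800.00.
Referral share: 38% of $99,800.00 = $37,924.00; lead counsel retains $99,800.00 − $37,924.00 = $61,876.00.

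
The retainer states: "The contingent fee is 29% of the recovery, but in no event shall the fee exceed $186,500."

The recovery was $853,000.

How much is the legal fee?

$186,500.00

29% of $853,000 = $247,370.00
That exceeds the $186,500 cap, so the fee is capped at $186,500.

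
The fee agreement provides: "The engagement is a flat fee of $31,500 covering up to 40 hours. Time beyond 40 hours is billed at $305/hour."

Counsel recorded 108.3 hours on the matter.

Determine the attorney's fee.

Flat fee: $31,500.00
Excess hours: 108.3 − 40 = 68.3
Overrun: 68.3 × $305 = $20,831.50
Total: $31,500.00 + $20,831.50 = $52,331.50

$52,331.50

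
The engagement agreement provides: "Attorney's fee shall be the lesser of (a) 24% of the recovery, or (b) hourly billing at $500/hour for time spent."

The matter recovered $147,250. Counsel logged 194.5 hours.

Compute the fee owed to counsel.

(a) 24% of $147,250 = $35,340.00
(b) 194.5 × $500 = $97,250.00
The lesser is (a): $35,340.00.

$35,340.00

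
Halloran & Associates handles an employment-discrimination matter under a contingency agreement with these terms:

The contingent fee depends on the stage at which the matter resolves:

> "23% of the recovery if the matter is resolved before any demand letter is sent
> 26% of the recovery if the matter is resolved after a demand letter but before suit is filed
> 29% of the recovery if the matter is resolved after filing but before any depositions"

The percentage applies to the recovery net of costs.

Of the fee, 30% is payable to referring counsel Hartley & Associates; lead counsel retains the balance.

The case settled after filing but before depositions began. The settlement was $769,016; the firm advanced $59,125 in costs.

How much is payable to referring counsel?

$61,760.52

Fee base (net of costs): $769,016 − $59,125 = $709,891
The matter settled after filing but before depositions began, so the 29% rate applies.
$709,891 × 29% = $205,868.39
Referral share: 30% of $205,868.39 = $61,760.52; lead counsel retains $205,868.39 − $61,760.52 = $144,107.87.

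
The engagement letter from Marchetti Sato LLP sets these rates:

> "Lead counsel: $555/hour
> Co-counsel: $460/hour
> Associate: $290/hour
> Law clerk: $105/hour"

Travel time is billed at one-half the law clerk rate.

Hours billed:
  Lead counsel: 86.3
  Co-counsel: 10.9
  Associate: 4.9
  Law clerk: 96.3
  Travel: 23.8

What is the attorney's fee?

$65,692.50

Lead counsel: 86.3 × $555 = $47,896.50
Co-counsel: 10.9 × $460 = $5,014.00
Associate: 4.9 × $290 = $1,421.00
Law clerk: 96.3 × $105 = $10,111.50
Subtotal: $47,896.50 + $5,014.00 + $1,421.00 + $10,111.50 = $64,443.00
Travel: 23.8 × ($105 ÷ 2) = 23.8 × $52.50 = $1,249.50
Total: $64,443.00 + $1,249.50 = $65,692.50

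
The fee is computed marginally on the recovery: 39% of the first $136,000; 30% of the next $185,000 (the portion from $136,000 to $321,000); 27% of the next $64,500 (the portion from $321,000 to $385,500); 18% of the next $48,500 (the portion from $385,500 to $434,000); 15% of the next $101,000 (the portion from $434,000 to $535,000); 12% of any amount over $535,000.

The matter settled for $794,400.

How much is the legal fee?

$180,963.00

First $136,000 at 39% = $53,040.00
Next $185,000 at 30% = $55,500.00
Next $64,500 at 27% = $17,415.00
Next $48,500 at 18% = $8,730.00
Next $101,000 at 15% = $15,150.00
Remaining $259,400 at 12% = $31,128.00
Fee: $53,040.00 + $55,500.00 + $17,415.00 + $8,730.00 + $15,150.00 + $31,128.00 = $180,963.00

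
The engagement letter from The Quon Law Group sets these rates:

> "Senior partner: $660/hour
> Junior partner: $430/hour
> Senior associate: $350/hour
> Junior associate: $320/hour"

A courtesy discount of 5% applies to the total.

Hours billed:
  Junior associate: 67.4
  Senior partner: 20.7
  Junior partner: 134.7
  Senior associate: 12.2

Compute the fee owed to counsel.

$92,549.95

Senior partner: 20.7 × $660 = $13,662.00
Junior partner: 134.7 × $430 = $57,921.00
Senior associate: 12.2 × $350 = $4,270.00
Junior associate: 67.4 × $320 = $21,568.00
Subtotal: $97,421.00
Less 5% discount: −$4,871.05
Total: $97,421.00 − $4,871.05 = $92,549.95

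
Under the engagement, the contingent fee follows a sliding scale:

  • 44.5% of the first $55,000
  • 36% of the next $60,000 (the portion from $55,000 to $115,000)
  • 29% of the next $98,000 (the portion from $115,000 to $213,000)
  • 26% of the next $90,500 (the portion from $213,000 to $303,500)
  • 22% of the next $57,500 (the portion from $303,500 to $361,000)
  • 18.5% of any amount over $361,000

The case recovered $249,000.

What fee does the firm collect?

First $55,000 at 44.5% = $24,475.00
Next $60,000 at 36% = $21,600.00
Next $98,000 at 29% = $28,420.00
Remaining $36,000 at 26% = $9,360.00
Fee: $24,475.00 + $21,600.00 + $28,420.00 + $9,360.00 = $83,855.00

$83,855.00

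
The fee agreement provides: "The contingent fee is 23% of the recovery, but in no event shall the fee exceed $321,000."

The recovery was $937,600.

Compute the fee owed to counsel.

$215,648.00

23% of $937,600 = $215,648.00
That is under the $321,000 cap.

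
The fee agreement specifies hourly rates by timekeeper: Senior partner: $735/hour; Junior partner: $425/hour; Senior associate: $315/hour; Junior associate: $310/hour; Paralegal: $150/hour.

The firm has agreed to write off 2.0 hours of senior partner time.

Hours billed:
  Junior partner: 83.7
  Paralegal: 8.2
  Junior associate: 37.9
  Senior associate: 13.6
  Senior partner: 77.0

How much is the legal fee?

$107,960.50

Senior partner: 77.0 × $735 = $56,595.00
Junior partner: 83.7 × $425 = $35,572.50
Senior associate: 13.6 × $315 = $4,284.00
Junior associate: 37.9 × $310 = $11,749.00
Paralegal: 8.2 × $150 = $1,230.00
Subtotal: $109,430.50
Write-off: 2.0 × $735 = $1,470.00
Total: $109,430.50 − $1,470.00 = $107,960.50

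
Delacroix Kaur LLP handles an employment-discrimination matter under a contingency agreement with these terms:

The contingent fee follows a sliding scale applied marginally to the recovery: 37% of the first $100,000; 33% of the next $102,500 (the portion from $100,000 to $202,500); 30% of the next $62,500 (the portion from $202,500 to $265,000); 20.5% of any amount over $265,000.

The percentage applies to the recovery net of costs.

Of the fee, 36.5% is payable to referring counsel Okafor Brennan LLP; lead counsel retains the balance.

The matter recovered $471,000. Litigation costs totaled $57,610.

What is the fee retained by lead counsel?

$76,196.79

Fee base (net of costs): $471,000 − $57,610 = $413,390
First $100,000 at 37% = $37,000.00
Next $102,500 at 33% = $33,825.00
Next $62,500 at 30% = $18,750.00
Remaining $148,390 at 20.5% = $30,419.95
Fee: $37,000.00 + $33,825.00 + $18,750.00 + $30,419.95 = $119,994.95
Referral share: 36.5% of $119,994.95 = $43,798.16; lead counsel retains $119,994.95 − $43,798.16 = $76,196.79.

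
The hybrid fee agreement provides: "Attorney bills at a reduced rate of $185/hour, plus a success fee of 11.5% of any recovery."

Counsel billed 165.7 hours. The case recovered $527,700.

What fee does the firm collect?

$91,340.00

Hourly: 165.7 × $185 = $30,654.50
Success fee: 11.5% of $527,700 = $60,685.50
Total: $30,654.50 + $60,685.50 = $91,340.00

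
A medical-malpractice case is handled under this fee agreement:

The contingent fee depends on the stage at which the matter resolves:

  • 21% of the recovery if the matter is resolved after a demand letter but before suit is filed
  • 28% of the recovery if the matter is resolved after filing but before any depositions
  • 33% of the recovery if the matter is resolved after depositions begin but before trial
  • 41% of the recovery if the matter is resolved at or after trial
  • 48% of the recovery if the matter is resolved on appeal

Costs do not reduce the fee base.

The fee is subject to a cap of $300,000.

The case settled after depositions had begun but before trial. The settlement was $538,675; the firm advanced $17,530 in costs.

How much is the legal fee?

Fee base is the gross recovery, $538,675; costs are reimbursed separately.
The matter settled after depositions had begun but before trial, so the 33% rate applies.
$538,675 × 33% = $177,762.75
$177,762.75 is under the $300,000 cap.

$177,762.75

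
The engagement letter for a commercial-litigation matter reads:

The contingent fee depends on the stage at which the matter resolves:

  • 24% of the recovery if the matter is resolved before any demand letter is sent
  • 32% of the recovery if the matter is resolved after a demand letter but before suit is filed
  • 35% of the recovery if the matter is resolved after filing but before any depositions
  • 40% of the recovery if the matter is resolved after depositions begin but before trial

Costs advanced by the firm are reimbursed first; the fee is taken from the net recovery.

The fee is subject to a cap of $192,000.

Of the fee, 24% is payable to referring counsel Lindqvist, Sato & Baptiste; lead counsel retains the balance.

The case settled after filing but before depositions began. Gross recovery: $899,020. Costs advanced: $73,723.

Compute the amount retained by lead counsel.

Fee base (net of costs): $899,020 − $73,723 = $825,297
The matter settled after filing but before depositions began, so the 35% rate applies.
$825,297 × 35% = $288,853.95
$288,853.95 exceeds the $192,000 cap, so the fee is capped at $192,000.00.
Referral share: 24% of $192,000.00 = $46,080.00; lead counsel retains $192,000.00 − $46,080.00 = $145,920.00.

$145,920.00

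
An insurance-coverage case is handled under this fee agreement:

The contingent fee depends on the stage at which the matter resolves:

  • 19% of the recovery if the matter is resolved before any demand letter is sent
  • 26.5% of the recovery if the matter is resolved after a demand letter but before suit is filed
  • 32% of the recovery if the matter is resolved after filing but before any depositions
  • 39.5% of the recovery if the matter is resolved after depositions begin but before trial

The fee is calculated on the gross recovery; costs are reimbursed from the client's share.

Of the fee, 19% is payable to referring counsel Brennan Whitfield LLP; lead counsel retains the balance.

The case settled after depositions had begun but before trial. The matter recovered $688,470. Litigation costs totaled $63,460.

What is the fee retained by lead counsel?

$220,275.98

Fee base is the gross recovery, $688,470; costs are reimbursed separately.
The matter settled after depositions had begun but before trial, so the 39.5% rate applies.
$688,470 × 39.5% = $271,945.65
Referral share: 19% of $271,945.65 = $51,669.67; lead counsel retains $271,945.65 − $51,669.67 = $220,275.98.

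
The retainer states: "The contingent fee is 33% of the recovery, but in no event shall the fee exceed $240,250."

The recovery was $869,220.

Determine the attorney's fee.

$240,250.00

33% of $869,220 = $286,842.60
That exceeds the $240,250 cap, so the fee is capped at $240,250.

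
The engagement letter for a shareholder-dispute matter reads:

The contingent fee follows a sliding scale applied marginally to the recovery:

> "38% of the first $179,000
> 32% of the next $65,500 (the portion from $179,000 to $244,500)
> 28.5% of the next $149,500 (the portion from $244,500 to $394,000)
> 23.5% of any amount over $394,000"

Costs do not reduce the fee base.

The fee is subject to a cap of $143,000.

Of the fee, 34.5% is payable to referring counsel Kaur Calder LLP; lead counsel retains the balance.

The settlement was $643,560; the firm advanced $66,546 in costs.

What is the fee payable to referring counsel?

$49,335.00

Fee base is the gross recovery, $643,560; costs are reimbursed separately.
First $179,000 at 38% = $68,020.00
Next $65,500 at 32% = $20,960.00
Next $149,500 at 28.5% = $42,607.50
Remaining $249,560 at 23.5% = $58,646.60
Fee: $68,020.00 + $20,960.00 + $42,607.50 + $58,646.60 = $190,234.10
$190,234.10 exceeds the $143,000 cap, so the fee is capped at $143,000.00.
Referral share: 34.5% of $143,000.00 = $49,335.00; lead counsel retains $143,000.00 − $49,335.00 = $93,665.00.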